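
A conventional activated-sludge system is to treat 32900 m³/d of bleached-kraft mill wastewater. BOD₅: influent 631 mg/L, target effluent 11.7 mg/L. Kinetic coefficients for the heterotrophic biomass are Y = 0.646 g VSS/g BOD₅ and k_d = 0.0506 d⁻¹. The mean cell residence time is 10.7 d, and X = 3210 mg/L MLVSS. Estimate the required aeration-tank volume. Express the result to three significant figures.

From the SRT design equation V = Y Q (S₀−S) θ_c / [X (1 + k_d θ_c)] = 0.646 × 32900 × (631 − 11.7) × 10.7 / [3210 × (1 + 0.0506 × 10.7)] = 1.41×10^8 / 4948 = 28463 m³.

V ≈ 28500 m³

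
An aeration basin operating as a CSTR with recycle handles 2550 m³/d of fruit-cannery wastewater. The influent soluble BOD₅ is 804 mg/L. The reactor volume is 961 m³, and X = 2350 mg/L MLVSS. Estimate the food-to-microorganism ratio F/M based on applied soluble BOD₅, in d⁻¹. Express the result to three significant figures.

F/M ≈ 0.908 d⁻¹

F/M = applied load / biomass = Q·S₀/(V·X) = 2550 × 804 / (961.0 × 2350) = 0.9078 d⁻¹.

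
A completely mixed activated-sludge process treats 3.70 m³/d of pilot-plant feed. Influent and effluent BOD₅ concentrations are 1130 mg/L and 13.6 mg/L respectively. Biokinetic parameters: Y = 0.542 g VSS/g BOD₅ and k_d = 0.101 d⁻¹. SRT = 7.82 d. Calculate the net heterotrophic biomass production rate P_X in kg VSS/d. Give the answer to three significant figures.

P_X ≈ 1.25 kg VSS/d

Y_obs = Y / (1 + k_d θ_c) = 0.542 / (1 + 0.101 × 7.82) = 0.542 / 1.790 = 0.3028.
Q·(S₀ − S) = 3.70 × (1130 − 13.6) × 10⁻³ = 4.131 kg/d removed.
P_X = Y_obs · Q(S₀ − S) = 0.3028 × 4.131 = 1.251 kg VSS/d.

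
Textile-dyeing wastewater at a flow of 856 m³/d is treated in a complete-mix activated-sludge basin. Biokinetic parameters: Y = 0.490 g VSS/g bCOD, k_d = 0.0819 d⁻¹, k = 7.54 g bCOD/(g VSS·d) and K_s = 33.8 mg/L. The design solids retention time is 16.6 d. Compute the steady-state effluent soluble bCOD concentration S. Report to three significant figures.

Effluent substrate depends only on kinetics and SRT: S = K_s(1 + k_d θ_c) / [θ_c(Yk − k_d) − 1] = 33.8 × (1 + 0.0819 × 16.6) / [16.6 × (0.490 × 7.54 − 0.0819) − 1] = 79.75 / 58.97 = 1.352 mg/L.

S ≈ 1.35 mg/L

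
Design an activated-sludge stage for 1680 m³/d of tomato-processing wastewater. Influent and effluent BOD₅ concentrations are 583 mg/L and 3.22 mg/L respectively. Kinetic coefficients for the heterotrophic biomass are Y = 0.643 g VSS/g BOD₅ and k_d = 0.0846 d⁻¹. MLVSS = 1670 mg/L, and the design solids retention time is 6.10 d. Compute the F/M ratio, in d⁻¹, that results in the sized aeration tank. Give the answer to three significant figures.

F/M ≈ 0.389 d⁻¹

Steady-state biomass mass balance: V·X·(1 + k_d·θ_c) = Y·Q·(S₀ − S)·θ_c, so V = 0.643 × 1680 × (583 − 3.22) × 6.10 / [1670 × (1 + 0.0846 × 6.10)] = 3.82×10^6 / 2532 = 1509 m³.
Food-to-microorganism ratio F/M = Q S₀ / (V X) = 1680 × 583 / (1509 × 1670) = 0.3887 d⁻¹.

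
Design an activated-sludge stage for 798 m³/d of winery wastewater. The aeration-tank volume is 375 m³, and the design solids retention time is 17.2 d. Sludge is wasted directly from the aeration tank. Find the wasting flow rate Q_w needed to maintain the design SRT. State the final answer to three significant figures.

Q_w ≈ 21.8 m³/d

Wasting from the aeration tank: Q_w = V / θ_c = 375.0 / 17.2 = 21.80 m³/d.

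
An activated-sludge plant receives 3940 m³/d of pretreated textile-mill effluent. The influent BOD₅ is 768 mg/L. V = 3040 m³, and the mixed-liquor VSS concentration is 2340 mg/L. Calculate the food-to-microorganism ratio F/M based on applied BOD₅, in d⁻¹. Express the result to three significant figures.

F/M ≈ 0.425 d⁻¹

F/M = applied load / biomass = Q·S₀/(V·X) = 3940 × 768 / (3040 × 2340) = 0.4254 d⁻¹.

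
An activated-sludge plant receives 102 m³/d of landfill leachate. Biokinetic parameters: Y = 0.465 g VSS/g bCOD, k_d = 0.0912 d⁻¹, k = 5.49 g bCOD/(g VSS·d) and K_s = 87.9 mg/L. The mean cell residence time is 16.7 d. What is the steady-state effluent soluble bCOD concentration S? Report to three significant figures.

S ≈ 5.53 mg/L

From the Monod/SRT balance for a CMAS, S = K_s·(1+k_d θ_c)/[θ_c·(Y k − k_d) − 1] = 87.9 × (1 + 0.0912 × 16.7) / [16.7 × (0.465 × 5.49 − 0.0912) − 1] = 221.8 / 40.11 = 5.529 mg/L.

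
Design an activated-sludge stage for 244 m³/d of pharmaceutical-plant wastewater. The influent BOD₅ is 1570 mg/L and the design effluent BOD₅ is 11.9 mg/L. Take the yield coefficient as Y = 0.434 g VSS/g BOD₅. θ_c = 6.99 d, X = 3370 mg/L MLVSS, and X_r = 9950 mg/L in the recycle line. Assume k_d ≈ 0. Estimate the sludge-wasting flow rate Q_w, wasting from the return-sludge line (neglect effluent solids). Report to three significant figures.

Biomass mass balance (decay neglected): V·X = Y·Q·(S₀ − S)·θ_c, so V = 0.434 × 244 × (1570 − 11.9) × 6.99 / 3370 = 342.2 m³.
Wasting from the return line (neglecting effluent solids): Q_w = V·X / (θ_c·X_r) = 342.2 × 3370 / (6.99 × 9950) = 16.58 m³/d.

Q_w ≈ 16.6 m³/d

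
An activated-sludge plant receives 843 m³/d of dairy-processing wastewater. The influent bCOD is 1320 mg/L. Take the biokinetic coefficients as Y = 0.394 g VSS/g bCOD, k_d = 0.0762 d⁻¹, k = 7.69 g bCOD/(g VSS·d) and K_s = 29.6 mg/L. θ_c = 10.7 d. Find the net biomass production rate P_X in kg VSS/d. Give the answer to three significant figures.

Effluent substrate depends only on kinetics and SRT: S = K_s(1 + k_d θ_c) / [θ_c(Yk − k_d) − 1] = 29.6 × (1 + 0.0762 × 10.7) / [10.7 × (0.394 × 7.69 − 0.0762) − 1] = 53.73 / 30.60 = 1.756 mg/L.
The observed yield is Y_obs = Y/(1 + k_d·θ_c) = 0.394 / (1 + 0.0762 × 10.7) = 0.394 / 1.815 = 0.2170 g VSS per g bCOD removed.
Q·(S₀ − S) = 843 × (1320 − 1.76) × 10⁻³ = 1111 kg/d removed.
Net biomass production P_X = Y_obs × Q·(S₀ − S) = 0.2170 × 1111 = 241.2 kg VSS/d.

P_X ≈ 241 kg VSS/d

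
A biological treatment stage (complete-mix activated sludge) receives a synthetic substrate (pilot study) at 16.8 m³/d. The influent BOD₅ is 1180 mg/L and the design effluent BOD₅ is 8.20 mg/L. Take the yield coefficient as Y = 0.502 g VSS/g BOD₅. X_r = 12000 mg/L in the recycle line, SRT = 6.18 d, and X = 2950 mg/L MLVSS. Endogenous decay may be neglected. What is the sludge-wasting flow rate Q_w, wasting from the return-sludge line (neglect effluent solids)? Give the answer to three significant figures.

Biomass mass balance (decay neglected): V·X = Y·Q·(S₀ − S)·θ_c, so V = 0.502 × 16.8 × (1180 − 8.20) × 6.18 / 2950 = 20.70 m³.
Wasting from the return line (neglecting effluent solids): Q_w = V·X / (θ_c·X_r) = 20.70 × 2950 / (6.18 × 12000) = 0.8235 m³/d.

Q_w ≈ 0.824 m³/d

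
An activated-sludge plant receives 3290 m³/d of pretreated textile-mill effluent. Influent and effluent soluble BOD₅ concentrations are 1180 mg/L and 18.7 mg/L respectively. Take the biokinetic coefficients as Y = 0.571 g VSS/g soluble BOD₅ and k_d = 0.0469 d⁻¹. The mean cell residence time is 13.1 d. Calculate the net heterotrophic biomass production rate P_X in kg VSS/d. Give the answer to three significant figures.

P_X ≈ 1350 kg VSS/d

Observed yield with endogenous decay: Y_obs = Y / (1 + k_d·θ_c) = 0.571 / (1 + 0.0469 × 13.1) = 0.571 / 1.614 = 0.3537 g VSS/g soluble BOD₅.
Q·(S₀ − S) = 3290 × (1180 − 18.7) × 10⁻³ = 3821 kg/d removed.
Net biomass production P_X = Y_obs × Q·(S₀ − S) = 0.3537 × 3821 = 1351 kg VSS/d.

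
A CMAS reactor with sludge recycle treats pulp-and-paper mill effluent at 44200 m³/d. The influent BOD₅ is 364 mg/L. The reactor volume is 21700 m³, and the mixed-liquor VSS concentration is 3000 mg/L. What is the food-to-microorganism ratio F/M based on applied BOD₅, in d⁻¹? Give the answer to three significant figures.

F/M = Q·S₀ / (V·X) = 44200 × 364 / (21700 × 3000) = 0.2471 g BOD₅·(g VSS·d)⁻¹.

F/M ≈ 0.247 d⁻¹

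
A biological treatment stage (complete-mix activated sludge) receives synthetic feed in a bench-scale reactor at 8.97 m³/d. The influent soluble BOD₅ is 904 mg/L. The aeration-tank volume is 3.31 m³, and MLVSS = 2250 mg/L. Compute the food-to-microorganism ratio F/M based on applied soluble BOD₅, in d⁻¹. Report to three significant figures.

Food-to-microorganism ratio F/M = Q S₀ / (V X) = 8.97 × 904 / (3.310 × 2250) = 1.089 d⁻¹.

F/M ≈ 1.09 d⁻¹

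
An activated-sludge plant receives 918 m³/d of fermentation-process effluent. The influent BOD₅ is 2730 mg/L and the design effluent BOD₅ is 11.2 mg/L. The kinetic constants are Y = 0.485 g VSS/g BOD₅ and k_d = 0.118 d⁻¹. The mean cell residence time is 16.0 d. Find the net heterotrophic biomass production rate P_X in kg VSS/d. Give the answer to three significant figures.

Correct the yield for decay: Y_obs = Y/(1 + k_d θ_c) = 0.485 / (1 + 0.118 × 16.0) = 0.485 / 2.888 = 0.1679.
Q·(S₀ − S) = 918 × (2730 − 11.2) × 10⁻³ = 2496 kg/d removed.
Biomass produced: P_X = Y_obs·Q·ΔS = 0.1679 × 2496 ≈ 419.1 kg VSS/d.

P_X ≈ 419 kg VSS/d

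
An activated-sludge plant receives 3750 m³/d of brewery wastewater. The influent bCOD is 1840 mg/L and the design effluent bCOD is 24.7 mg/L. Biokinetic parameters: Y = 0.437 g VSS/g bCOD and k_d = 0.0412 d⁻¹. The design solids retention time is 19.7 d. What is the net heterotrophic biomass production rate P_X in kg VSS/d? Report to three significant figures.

Correct the yield for decay: Y_obs = Y/(1 + k_d θ_c) = 0.437 / (1 + 0.0412 × 19.7) = 0.437 / 1.812 = 0.2412.
Q·(S₀ − S) = 3750 × (1840 − 24.7) × 10⁻³ = 6807 kg/d removed.
Biomass produced: P_X = Y_obs·Q·ΔS = 0.2412 × 6807 ≈ 1642 kg VSS/d.

P_X ≈ 1640 kg VSS/d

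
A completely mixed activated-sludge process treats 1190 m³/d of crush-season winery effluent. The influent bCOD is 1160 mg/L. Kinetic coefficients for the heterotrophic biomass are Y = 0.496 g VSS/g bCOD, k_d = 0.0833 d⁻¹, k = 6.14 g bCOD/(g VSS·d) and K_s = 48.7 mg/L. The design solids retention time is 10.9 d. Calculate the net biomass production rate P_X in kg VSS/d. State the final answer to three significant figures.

P_X ≈ 358 kg VSS/d

For a completely mixed reactor with recycle the Lawrence–McCarty relation gives S = K_s·(1 + k_d·θ_c) / [θ_c·(Y·k − k_d) − 1] = 48.7 × (1 + 0.0833 × 10.9) / [10.9 × (0.496 × 6.14 − 0.0833) − 1] = 92.92 / 31.29 = 2.970 mg/L.
Correct the yield for decay: Y_obs = Y/(1 + k_d θ_c) = 0.496 / (1 + 0.0833 × 10.9) = 0.496 / 1.908 = 0.2600.
Substrate removed = Q·(S₀ − S) = 1190 m³/d × (1160 − 2.97) g/m³ = 1.38×10^6 g/d = 1377 kg/d.
P_X = Y_obs · Q(S₀ − S) = 0.2600 × 1377 = 357.9 kg VSS/d.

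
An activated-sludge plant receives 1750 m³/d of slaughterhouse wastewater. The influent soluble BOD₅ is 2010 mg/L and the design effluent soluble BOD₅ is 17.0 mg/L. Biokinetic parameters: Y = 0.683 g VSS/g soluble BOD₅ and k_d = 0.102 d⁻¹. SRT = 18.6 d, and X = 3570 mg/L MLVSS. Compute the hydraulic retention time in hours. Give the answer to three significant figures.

Rearranging the biomass balance for a CMAS with decay, V = Y·Q·ΔS·θ_c / [X·(1+k_d θ_c)] = 0.683 × 1750 × (2010 − 17.0) × 18.6 / [3570 × (1 + 0.102 × 18.6)] = 4.43×10^7 / 10343 = 4284 m³.
Hydraulic retention time τ = V/Q = 4284 / 1750 = 2.448 d = 58.75 h.

τ ≈ 58.7 h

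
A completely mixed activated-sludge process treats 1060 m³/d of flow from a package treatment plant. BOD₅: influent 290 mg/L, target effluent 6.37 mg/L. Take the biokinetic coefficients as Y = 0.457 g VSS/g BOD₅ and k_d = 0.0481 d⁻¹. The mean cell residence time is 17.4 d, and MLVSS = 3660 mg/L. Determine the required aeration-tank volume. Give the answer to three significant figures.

Steady-state biomass mass balance: V·X·(1 + k_d·θ_c) = Y·Q·(S₀ − S)·θ_c, so V = 0.457 × 1060 × (290 − 6.37) × 17.4 / [3660 × (1 + 0.0481 × 17.4)] = 2.39×10^6 / 6723 = 355.6 m³.

V ≈ 356 m³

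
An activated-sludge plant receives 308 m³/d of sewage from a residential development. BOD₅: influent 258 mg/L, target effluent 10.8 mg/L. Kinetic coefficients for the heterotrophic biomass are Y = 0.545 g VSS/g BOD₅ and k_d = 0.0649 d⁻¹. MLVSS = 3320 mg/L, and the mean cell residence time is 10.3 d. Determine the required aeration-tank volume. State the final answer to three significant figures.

V ≈ 77.2 m³

From the SRT design equation V = Y Q (S₀−S) θ_c / [X (1 + k_d θ_c)] = 0.545 × 308 × (258 − 10.8) × 10.3 / [3320 × (1 + 0.0649 × 10.3)] = 4.27×10^5 / 5539 = 77.16 m³.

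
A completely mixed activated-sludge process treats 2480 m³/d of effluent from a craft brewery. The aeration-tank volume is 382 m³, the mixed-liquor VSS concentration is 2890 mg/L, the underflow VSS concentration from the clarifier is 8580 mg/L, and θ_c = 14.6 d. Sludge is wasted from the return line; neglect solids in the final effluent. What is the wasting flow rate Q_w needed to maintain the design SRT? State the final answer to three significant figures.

Wasting from the return line (neglecting effluent solids): Q_w = V·X / (θ_c·X_r) = 382.0 × 2890 / (14.6 × 8580) = 8.813 m³/d.

Q_w ≈ 8.81 m³/d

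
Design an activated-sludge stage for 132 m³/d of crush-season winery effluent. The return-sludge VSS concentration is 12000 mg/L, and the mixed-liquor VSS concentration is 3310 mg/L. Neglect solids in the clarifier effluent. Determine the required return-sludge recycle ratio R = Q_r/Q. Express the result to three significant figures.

R = Q_r/Q = X/(X_r − X) = 3310 / (12000 − 3310) = 0.3809.

R ≈ 0.381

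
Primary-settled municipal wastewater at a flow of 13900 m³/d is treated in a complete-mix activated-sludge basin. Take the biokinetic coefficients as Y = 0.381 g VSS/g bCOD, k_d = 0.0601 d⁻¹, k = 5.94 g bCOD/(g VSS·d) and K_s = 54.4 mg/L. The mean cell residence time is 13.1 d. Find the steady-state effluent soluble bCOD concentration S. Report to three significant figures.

S ≈ 3.49 mg/L

From the Monod/SRT balance for a CMAS, S = K_s·(1+k_d θ_c)/[θ_c·(Y k − k_d) − 1] = 54.4 × (1 + 0.0601 × 13.1) / [13.1 × (0.381 × 5.94 − 0.0601) − 1] = 97.23 / 27.86 = 3.490 mg/L.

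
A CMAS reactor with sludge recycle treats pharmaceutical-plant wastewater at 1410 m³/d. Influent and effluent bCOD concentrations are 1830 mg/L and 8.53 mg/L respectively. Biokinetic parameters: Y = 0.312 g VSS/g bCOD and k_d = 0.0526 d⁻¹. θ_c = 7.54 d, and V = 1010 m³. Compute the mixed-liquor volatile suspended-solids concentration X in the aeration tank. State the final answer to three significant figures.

X ≈ 4280 mg/L

From V·X·(1 + k_d·θ_c) = Y·Q·(S₀ − S)·θ_c: X = 0.312 × 1410 × (1830 − 8.53) × 7.54 / [1010 × (1 + 0.0526 × 7.54)] = 4283 mg/L.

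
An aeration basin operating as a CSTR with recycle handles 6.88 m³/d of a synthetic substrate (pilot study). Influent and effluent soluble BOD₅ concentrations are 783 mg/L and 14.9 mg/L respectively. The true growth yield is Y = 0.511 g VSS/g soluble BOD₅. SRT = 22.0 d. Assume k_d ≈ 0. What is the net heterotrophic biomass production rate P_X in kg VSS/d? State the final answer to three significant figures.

No decay correction is needed, so Y_obs = Y = 0.511.
ΔS = 783 − 14.9 = 768.1 mg/L, so the substrate removal rate is 6.88 × 768.1/1000 = 5.285 kg soluble BOD₅/d.
Net biomass production P_X = Y_obs × Q·(S₀ − S) = 0.5110 × 5.285 = 2.700 kg VSS/d.

P_X ≈ 2.70 kg VSS/d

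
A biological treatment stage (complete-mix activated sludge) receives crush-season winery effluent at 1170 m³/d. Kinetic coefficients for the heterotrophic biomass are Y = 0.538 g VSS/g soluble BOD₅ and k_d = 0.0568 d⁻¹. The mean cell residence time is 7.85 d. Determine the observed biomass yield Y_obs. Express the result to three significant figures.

Y_obs ≈ 0.372 g VSS/g soluble BOD₅

The observed yield is Y_obs = Y/(1 + k_d·θ_c) = 0.538 / (1 + 0.0568 × 7.85) = 0.538 / 1.446 = 0.3721 g VSS per g soluble BOD₅ removed.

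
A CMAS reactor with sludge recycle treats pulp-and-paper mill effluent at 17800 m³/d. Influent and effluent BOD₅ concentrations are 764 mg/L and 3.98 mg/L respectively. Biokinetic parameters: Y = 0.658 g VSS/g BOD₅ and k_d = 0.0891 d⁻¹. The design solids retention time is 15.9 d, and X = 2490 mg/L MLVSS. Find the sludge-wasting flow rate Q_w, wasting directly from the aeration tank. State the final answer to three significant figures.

Q_w ≈ 1480 m³/d

From the SRT design equation V = Y Q (S₀−S) θ_c / [X (1 + k_d θ_c)] = 0.658 × 17800 × (764 − 3.98) × 15.9 / [2490 × (1 + 0.0891 × 15.9)] = 1.42×10^8 / 6018 = 23521 m³.
With mixed-liquor wasting, θ_c = V/Q_w, so Q_w = V/θ_c = 23521/15.9 = 1479 m³/d.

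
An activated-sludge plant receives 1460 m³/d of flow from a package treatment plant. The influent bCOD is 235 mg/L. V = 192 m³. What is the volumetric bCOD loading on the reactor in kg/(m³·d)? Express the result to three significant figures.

L_v ≈ 1.79 kg bCOD/(m³·d)

L_v = Q S₀ / V = 1460 × 235 × 10⁻³ / 192.0 = 1.787 kg/(m³·d).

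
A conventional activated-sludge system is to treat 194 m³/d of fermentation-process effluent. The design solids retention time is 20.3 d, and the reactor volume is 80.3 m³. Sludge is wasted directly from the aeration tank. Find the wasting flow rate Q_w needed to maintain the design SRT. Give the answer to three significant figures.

With mixed-liquor wasting, θ_c = V/Q_w, so Q_w = V/θ_c = 80.30/20.3 = 3.956 m³/d.

Q_w ≈ 3.96 m³/d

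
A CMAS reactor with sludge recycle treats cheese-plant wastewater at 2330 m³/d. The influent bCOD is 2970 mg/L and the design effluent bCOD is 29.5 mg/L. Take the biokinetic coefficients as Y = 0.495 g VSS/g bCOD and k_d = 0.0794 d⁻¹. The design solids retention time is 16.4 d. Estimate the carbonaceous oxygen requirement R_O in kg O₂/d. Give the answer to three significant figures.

Correct the yield for decay: Y_obs = Y/(1 + k_d θ_c) = 0.495 / (1 + 0.0794 × 16.4) = 0.495 / 2.302 = 0.2150.
Mass of bCOD removed per day: Q(S₀ − S) = 2330 × 2940 g/m³ = 6851 kg/d.
Biomass synthesised: P_X = Y_obs × 6851 = 1473 kg VSS/d.
R_O = Q·(S₀ − S) − 1.42·P_X = 6851 − 1.42 × 1473 = 4759 kg O₂/d.

R_O ≈ 4760 kg O₂/d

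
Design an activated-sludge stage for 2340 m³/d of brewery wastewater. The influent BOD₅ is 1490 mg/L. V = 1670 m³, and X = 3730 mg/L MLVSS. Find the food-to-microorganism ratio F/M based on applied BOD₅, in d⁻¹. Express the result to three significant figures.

F/M ≈ 0.560 d⁻¹

F/M = Q·S₀ / (V·X) = 2340 × 1490 / (1670 × 3730) = 0.5597 g BOD₅·(g VSS·d)⁻¹.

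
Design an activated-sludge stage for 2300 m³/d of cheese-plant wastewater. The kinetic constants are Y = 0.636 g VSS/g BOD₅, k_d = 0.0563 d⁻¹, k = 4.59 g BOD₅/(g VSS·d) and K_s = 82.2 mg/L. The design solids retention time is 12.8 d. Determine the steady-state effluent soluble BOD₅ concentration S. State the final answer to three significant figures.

S ≈ 3.97 mg/L

From the Monod/SRT balance for a CMAS, S = K_s·(1+k_d θ_c)/[θ_c·(Y k − k_d) − 1] = 82.2 × (1 + 0.0563 × 12.8) / [12.8 × (0.636 × 4.59 − 0.0563) − 1] = 141.4 / 35.65 = 3.968 mg/L.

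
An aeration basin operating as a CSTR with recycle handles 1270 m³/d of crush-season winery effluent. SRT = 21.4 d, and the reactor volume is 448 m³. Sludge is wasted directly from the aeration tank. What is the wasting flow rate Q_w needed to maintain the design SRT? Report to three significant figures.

Q_w ≈ 20.9 m³/d

With mixed-liquor wasting, θ_c = V/Q_w, so Q_w = V/θ_c = 448.0/21.4 = 20.93 m³/d.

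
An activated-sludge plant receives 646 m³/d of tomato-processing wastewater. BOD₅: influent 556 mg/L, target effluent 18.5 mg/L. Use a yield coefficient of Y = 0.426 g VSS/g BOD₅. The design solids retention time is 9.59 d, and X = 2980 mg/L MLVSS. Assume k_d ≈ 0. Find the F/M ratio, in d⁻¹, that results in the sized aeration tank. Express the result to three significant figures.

With k_d = 0 the design equation reduces to V = Y Q (S₀−S) θ_c / X = 0.426 × 646 × (556 − 18.5) × 9.59 / 2980 = 476.0 m³.
Food-to-microorganism ratio F/M = Q S₀ / (V X) = 646 × 556 / (476.0 × 2980) = 0.2532 d⁻¹.

F/M ≈ 0.253 d⁻¹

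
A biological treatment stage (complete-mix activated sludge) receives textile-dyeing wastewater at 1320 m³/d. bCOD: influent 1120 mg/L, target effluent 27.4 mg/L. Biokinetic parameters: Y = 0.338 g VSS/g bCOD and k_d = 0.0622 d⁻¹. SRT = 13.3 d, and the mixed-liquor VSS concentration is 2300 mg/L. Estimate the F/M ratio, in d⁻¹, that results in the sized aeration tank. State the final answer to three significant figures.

From the SRT design equation V = Y Q (S₀−S) θ_c / [X (1 + k_d θ_c)] = 0.338 × 1320 × (1120 − 27.4) × 13.3 / [2300 × (1 + 0.0622 × 13.3)] = 6.48×10^6 / 4203 = 1543 m³.
F/M = Q·S₀ / (V·X) = 1320 × 1120 / (1543 × 2300) = 0.4167 g bCOD·(g VSS·d)⁻¹.

F/M ≈ 0.417 d⁻¹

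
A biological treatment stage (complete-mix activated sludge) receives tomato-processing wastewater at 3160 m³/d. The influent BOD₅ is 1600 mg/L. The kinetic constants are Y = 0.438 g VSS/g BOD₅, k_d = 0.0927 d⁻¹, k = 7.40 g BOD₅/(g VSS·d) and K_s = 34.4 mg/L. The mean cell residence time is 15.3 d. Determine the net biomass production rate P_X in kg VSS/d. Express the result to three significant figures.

Effluent substrate depends only on kinetics and SRT: S = K_s(1 + k_d θ_c) / [θ_c(Yk − k_d) − 1] = 34.4 × (1 + 0.0927 × 15.3) / [15.3 × (0.438 × 7.40 − 0.0927) − 1] = 83.19 / 47.17 = 1.764 mg/L.
Correct the yield for decay: Y_obs = Y/(1 + k_d θ_c) = 0.438 / (1 + 0.0927 × 15.3) = 0.438 / 2.418 = 0.1811.
ΔS = 1600 − 1.76 = 1598 mg/L, so the substrate removal rate is 3160 × 1598/1000 = 5050 kg BOD₅/d.
Net biomass production P_X = Y_obs × Q·(S₀ − S) = 0.1811 × 5050 = 914.7 kg VSS/d.

P_X ≈ 915 kg VSS/d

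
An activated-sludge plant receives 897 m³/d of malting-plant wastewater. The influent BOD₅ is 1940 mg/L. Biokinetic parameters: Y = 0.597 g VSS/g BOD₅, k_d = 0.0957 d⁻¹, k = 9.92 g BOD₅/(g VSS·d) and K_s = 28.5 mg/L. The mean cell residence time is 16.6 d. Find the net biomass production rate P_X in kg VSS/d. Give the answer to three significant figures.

For a completely mixed reactor with recycle the Lawrence–McCarty relation gives S = K_s·(1 + k_d·θ_c) / [θ_c·(Y·k − k_d) − 1] = 28.5 × (1 + 0.0957 × 16.6) / [16.6 × (0.597 × 9.92 − 0.0957) − 1] = 73.78 / 95.72 = 0.7707 mg/L.
Observed yield with endogenous decay: Y_obs = Y / (1 + k_d·θ_c) = 0.597 / (1 + 0.0957 × 16.6) = 0.597 / 2.589 = 0.2306 g VSS/g BOD₅.
Substrate removed = Q·(S₀ − S) = 897 m³/d × (1940 − 0.771) g/m³ = 1.74×10^6 g/d = 1739 kg/d.
Biomass produced: P_X = Y_obs·Q·ΔS = 0.2306 × 1739 ≈ 401.2 kg VSS/d.

P_X ≈ 401 kg VSS/d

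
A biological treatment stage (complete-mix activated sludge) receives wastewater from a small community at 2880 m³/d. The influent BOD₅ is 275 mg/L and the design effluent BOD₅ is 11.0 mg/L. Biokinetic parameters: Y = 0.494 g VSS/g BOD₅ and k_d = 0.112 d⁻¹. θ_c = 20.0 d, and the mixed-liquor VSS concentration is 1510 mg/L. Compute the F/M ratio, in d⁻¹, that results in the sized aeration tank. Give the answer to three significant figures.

F/M ≈ 0.342 d⁻¹

Steady-state biomass mass balance: V·X·(1 + k_d·θ_c) = Y·Q·(S₀ − S)·θ_c, so V = 0.494 × 2880 × (275 − 11.0) × 20.0 / [1510 × (1 + 0.112 × 20.0)] = 7.51×10^6 / 4892 = 1535 m³.
Food-to-microorganism ratio F/M = Q S₀ / (V X) = 2880 × 275 / (1535 × 1510) = 0.3416 d⁻¹.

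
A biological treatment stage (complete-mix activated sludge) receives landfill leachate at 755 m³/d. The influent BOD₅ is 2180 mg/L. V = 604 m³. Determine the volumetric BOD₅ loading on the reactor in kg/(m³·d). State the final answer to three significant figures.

Applied BOD₅ load per unit volume = Q·S₀/V = (755 × 2180/1000)/604.0 = 2.725 kg BOD₅·m⁻³·d⁻¹.

L_v ≈ 2.73 kg BOD₅/(m³·d)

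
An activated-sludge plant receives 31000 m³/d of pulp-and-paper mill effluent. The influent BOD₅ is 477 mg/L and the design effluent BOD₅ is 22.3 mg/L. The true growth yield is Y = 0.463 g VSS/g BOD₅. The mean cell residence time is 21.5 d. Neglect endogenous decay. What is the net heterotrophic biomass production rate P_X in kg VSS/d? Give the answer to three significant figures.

Since k_d ≈ 0, Y_obs = Y = 0.463 g VSS/g BOD₅.
Substrate removed = Q·(S₀ − S) = 31000 m³/d × (477 − 22.3) g/m³ = 1.41×10^7 g/d = 14096 kg/d.
P_X = Y_obs · Q(S₀ − S) = 0.4630 × 14096 = 6526 kg VSS/d.

P_X ≈ 6530 kg VSS/d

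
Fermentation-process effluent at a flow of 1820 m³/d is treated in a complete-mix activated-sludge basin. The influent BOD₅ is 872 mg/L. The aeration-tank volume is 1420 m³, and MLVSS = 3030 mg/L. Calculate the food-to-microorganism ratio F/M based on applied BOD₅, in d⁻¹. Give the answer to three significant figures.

F/M = applied load / biomass = Q·S₀/(V·X) = 1820 × 872 / (1420 × 3030) = 0.3689 d⁻¹.

F/M ≈ 0.369 d⁻¹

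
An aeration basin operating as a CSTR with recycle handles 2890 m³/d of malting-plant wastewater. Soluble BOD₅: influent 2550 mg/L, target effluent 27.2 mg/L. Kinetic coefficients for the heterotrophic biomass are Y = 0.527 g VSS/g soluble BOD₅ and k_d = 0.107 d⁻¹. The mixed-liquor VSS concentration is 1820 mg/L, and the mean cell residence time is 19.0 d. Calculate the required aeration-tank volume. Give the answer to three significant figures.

V ≈ 13200 m³

From the SRT design equation V = Y Q (S₀−S) θ_c / [X (1 + k_d θ_c)] = 0.527 × 2890 × (2550 − 27.2) × 19.0 / [1820 × (1 + 0.107 × 19.0)] = 7.3×10^7 / 5520 = 13225 m³.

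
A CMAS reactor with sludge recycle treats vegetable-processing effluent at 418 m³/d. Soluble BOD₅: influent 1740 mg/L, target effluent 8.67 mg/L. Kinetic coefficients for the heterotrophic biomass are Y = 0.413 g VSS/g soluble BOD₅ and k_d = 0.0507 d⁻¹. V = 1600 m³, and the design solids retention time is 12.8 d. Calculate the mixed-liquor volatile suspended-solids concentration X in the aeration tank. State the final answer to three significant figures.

X ≈ 1450 mg/L

Solving the biomass balance for X: X = Y Q (S₀−S) θ_c / [V (1+k_d θ_c)] = 0.413 × 418 × (1740 − 8.67) × 12.8 / [1600 × (1 + 0.0507 × 12.8)] = 1450 mg/L.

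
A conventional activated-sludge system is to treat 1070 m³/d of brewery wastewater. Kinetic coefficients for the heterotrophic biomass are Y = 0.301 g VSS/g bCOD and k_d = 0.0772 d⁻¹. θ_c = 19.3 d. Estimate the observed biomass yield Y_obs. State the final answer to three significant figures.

Y_obs ≈ 0.121 g VSS/g bCOD

The observed yield is Y_obs = Y/(1 + k_d·θ_c) = 0.301 / (1 + 0.0772 × 19.3) = 0.301 / 2.490 = 0.1209 g VSS per g bCOD removed.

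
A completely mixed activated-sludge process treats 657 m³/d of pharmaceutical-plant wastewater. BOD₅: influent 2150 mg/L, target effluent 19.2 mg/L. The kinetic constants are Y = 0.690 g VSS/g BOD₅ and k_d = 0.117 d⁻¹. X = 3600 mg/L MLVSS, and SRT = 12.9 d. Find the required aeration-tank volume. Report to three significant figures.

From the SRT design equation V = Y Q (S₀−S) θ_c / [X (1 + k_d θ_c)] = 0.690 × 657 × (2150 − 19.2) × 12.9 / [3600 × (1 + 0.117 × 12.9)] = 1.25×10^7 / 9033 = 1379 m³.

V ≈ 1380 m³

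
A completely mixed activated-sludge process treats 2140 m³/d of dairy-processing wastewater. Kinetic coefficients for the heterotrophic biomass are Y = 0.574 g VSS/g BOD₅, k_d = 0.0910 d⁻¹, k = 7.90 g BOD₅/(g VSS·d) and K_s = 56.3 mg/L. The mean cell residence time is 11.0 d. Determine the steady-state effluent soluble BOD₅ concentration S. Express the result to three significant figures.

S ≈ 2.35 mg/L

From the Monod/SRT balance for a CMAS, S = K_s·(1+k_d θ_c)/[θ_c·(Y k − k_d) − 1] = 56.3 × (1 + 0.0910 × 11.0) / [11.0 × (0.574 × 7.90 − 0.0910) − 1] = 112.7 / 47.88 = 2.353 mg/L.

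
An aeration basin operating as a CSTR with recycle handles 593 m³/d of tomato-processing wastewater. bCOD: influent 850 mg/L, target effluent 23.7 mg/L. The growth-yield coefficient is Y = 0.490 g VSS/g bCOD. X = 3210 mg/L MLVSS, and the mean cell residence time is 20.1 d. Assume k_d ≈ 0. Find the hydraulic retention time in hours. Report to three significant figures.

τ ≈ 60.8 h

With k_d = 0 the design equation reduces to V = Y Q (S₀−S) θ_c / X = 0.490 × 593 × (850 − 23.7) × 20.1 / 3210 = 1503 m³.
τ = V/Q = 1503/593 = 2.535 d, or 60.85 h.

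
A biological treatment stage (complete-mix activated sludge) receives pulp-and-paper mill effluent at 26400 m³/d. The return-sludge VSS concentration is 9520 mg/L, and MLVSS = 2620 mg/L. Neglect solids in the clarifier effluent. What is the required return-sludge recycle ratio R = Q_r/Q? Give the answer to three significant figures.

Mass balance around the secondary clarifier (neglecting effluent solids): R = X / (X_r − X) = 2620 / (9520 − 2620) = 0.3797.

R ≈ 0.380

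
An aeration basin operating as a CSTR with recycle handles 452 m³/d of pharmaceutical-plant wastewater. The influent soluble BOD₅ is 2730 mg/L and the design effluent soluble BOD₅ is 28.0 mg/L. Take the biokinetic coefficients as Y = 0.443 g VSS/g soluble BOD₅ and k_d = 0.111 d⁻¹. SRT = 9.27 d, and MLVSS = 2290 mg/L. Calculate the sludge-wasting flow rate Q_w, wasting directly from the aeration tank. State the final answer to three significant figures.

From the SRT design equation V = Y Q (S₀−S) θ_c / [X (1 + k_d θ_c)] = 0.443 × 452 × (2730 − 28.0) × 9.27 / [2290 × (1 + 0.111 × 9.27)] = 5.02×10^6 / 4646 = 1079 m³.
With mixed-liquor wasting, θ_c = V/Q_w, so Q_w = V/θ_c = 1079/9.27 = 116.4 m³/d.

Q_w ≈ 116 m³/d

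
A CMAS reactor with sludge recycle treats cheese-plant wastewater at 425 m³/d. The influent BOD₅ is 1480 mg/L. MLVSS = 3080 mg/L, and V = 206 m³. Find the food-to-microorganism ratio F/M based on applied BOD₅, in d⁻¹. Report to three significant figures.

Food-to-microorganism ratio F/M = Q S₀ / (V X) = 425 × 1480 / (206.0 × 3080) = 0.9914 d⁻¹.

F/M ≈ 0.991 d⁻¹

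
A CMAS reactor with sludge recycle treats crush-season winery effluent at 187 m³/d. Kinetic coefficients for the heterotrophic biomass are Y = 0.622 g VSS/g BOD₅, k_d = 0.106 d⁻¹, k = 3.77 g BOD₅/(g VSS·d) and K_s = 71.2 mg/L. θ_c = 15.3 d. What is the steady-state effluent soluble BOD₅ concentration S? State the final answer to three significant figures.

S ≈ 5.61 mg/L

Effluent substrate depends only on kinetics and SRT: S = K_s(1 + k_d θ_c) / [θ_c(Yk − k_d) − 1] = 71.2 × (1 + 0.106 × 15.3) / [15.3 × (0.622 × 3.77 − 0.106) − 1] = 186.7 / 33.26 = 5.613 mg/L.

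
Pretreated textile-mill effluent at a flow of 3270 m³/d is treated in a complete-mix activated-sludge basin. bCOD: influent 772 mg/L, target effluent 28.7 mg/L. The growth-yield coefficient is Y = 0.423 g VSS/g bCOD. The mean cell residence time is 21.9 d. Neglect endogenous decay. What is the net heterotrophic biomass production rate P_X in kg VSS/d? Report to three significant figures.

P_X ≈ 1030 kg VSS/d

Since k_d ≈ 0, Y_obs = Y = 0.423 g VSS/g bCOD.
Mass of bCOD removed per day: Q(S₀ − S) = 3270 × 743.3 g/m³ = 2431 kg/d.
P_X = Y_obs · Q(S₀ − S) = 0.4230 × 2431 = 1028 kg VSS/d.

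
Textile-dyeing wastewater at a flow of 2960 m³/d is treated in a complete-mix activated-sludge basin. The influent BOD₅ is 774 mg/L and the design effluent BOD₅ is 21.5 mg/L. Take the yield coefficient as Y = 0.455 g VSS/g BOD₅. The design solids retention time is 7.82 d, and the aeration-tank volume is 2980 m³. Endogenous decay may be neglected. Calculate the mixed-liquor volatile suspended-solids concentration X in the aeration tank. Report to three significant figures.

From V·X = Y·Q·(S₀ − S)·θ_c (decay neglected): X = 0.455 × 2960 × (774 − 21.5) × 7.82 / 2980 = 2660 mg/L.

X ≈ 2660 mg/L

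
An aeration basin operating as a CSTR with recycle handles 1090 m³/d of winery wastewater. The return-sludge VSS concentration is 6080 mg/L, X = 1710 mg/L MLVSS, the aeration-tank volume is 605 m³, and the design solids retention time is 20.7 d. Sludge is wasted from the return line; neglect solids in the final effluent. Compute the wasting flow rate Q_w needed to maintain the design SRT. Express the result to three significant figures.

Q_w = (V·X)/(θ_c X_r) = 605.0 × 1710 / (20.7 × 6080) = 8.220 m³/d.

Q_w ≈ 8.22 m³/d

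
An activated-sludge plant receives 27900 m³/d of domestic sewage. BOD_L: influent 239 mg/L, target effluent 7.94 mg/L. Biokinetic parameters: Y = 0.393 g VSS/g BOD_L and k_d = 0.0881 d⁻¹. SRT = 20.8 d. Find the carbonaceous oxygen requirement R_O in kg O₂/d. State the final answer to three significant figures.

Correct the yield for decay: Y_obs = Y/(1 + k_d θ_c) = 0.393 / (1 + 0.0881 × 20.8) = 0.393 / 2.832 = 0.1387.
Substrate removed = Q·(S₀ − S) = 27900 m³/d × (239 − 7.94) g/m³ = 6.45×10^6 g/d = 6447 kg/d.
Net sludge production P_X = 0.1387 × 6447 = 894.4 kg VSS/d.
R_O = Q·(S₀ − S) − 1.42·P_X = 6447 − 1.42 × 894.4 = 5176 kg O₂/d.

R_O ≈ 5180 kg O₂/d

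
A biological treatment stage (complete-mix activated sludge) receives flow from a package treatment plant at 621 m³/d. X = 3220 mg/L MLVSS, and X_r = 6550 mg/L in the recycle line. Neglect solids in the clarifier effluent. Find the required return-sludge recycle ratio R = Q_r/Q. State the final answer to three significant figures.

R ≈ 0.967

Mass balance around the secondary clarifier (neglecting effluent solids): R = X / (X_r − X) = 3220 / (6550 − 3220) = 0.9670.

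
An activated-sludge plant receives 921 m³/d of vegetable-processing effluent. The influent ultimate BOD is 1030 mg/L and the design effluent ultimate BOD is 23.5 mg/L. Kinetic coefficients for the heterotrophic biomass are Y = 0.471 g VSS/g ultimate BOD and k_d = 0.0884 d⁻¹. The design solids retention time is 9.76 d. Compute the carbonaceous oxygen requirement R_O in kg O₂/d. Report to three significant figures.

R_O ≈ 594 kg O₂/d

Y_obs = Y / (1 + k_d θ_c) = 0.471 / (1 + 0.0884 × 9.76) = 0.471 / 1.863 = 0.2528.
ΔS = 1030 − 23.5 = 1006 mg/L, so the substrate removal rate is 921 × 1006/1000 = 927.0 kg ultimate BOD/d.
Biomass synthesised: P_X = Y_obs × 927.0 = 234.4 kg VSS/d.
Carbonaceous O₂ demand = substrate oxidised − cell-mass equivalent = 927.0 − 1.42 × 234.4 = 594.2 kg O₂/d.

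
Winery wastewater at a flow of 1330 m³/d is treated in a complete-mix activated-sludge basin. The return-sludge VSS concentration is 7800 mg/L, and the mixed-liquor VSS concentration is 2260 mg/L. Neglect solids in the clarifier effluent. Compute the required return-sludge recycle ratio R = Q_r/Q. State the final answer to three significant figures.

Mass balance around the secondary clarifier (neglecting effluent solids): R = X / (X_r − X) = 2260 / (7800 − 2260) = 0.4079.

R ≈ 0.408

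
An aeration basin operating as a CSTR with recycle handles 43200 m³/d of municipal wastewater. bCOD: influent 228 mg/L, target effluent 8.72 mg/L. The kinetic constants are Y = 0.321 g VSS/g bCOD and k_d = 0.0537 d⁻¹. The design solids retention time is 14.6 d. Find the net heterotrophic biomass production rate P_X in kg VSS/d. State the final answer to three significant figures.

P_X ≈ 1700 kg VSS/d

Observed yield with endogenous decay: Y_obs = Y / (1 + k_d·θ_c) = 0.321 / (1 + 0.0537 × 14.6) = 0.321 / 1.784 = 0.1799 g VSS/g bCOD.
Q·(S₀ − S) = 43200 × (228 − 8.72) × 10⁻³ = 9473 kg/d removed.
So the net sludge growth is P_X = 0.1799 × 9473 = 1704 kg VSS/d.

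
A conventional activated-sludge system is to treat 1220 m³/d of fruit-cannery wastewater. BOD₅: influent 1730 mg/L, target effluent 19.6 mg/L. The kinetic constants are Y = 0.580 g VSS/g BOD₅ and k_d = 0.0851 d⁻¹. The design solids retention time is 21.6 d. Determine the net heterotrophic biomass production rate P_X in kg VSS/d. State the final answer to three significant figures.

Correct the yield for decay: Y_obs = Y/(1 + k_d θ_c) = 0.580 / (1 + 0.0851 × 21.6) = 0.580 / 2.838 = 0.2044.
ΔS = 1730 − 19.6 = 1710 mg/L, so the substrate removal rate is 1220 × 1710/1000 = 2087 kg BOD₅/d.
Net biomass production P_X = Y_obs × Q·(S₀ − S) = 0.2044 × 2087 = 426.4 kg VSS/d.

P_X ≈ 426 kg VSS/d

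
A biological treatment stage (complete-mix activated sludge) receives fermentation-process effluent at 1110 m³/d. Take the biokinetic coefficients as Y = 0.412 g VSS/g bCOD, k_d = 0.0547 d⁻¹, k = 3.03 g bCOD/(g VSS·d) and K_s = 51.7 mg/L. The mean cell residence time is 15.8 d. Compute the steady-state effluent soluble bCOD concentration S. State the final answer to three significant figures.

S ≈ 5.40 mg/L

For a completely mixed reactor with recycle the Lawrence–McCarty relation gives S = K_s·(1 + k_d·θ_c) / [θ_c·(Y·k − k_d) − 1] = 51.7 × (1 + 0.0547 × 15.8) / [15.8 × (0.412 × 3.03 − 0.0547) − 1] = 96.38 / 17.86 = 5.397 mg/L.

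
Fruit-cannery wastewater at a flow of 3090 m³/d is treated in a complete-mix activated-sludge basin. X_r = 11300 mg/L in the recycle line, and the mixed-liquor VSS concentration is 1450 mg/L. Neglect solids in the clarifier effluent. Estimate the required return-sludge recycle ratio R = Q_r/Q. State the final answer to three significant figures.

Mass balance around the secondary clarifier (neglecting effluent solids): R = X / (X_r − X) = 1450 / (11300 − 1450) = 0.1472.

R ≈ 0.147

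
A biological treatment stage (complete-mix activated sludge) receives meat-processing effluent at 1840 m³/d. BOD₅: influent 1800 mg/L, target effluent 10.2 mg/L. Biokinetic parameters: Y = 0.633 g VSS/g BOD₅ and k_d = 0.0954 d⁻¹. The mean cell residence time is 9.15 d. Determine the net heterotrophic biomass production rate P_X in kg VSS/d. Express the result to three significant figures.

P_X ≈ 1110 kg VSS/d

Observed yield with endogenous decay: Y_obs = Y / (1 + k_d·θ_c) = 0.633 / (1 + 0.0954 × 9.15) = 0.633 / 1.873 = 0.3380 g VSS/g BOD₅.
ΔS = 1800 − 10.2 = 1790 mg/L, so the substrate removal rate is 1840 × 1790/1000 = 3293 kg BOD₅/d.
P_X = Y_obs · Q(S₀ − S) = 0.3380 × 3293 = 1113 kg VSS/d.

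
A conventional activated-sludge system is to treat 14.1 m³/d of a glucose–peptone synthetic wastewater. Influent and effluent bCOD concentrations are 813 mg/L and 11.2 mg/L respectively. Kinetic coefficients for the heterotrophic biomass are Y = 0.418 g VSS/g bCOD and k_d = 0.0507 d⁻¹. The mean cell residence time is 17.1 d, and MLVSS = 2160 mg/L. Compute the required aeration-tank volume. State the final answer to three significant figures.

V ≈ 20.0 m³

From the SRT design equation V = Y Q (S₀−S) θ_c / [X (1 + k_d θ_c)] = 0.418 × 14.1 × (813 − 11.2) × 17.1 / [2160 × (1 + 0.0507 × 17.1)] = 8.08×10^4 / 4033 = 20.04 m³.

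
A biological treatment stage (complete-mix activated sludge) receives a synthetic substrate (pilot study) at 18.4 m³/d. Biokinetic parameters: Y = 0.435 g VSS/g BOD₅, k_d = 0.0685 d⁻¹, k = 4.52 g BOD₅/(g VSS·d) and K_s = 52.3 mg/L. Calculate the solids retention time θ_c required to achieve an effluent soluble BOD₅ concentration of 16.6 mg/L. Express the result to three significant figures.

θ_c ≈ 2.47 d

Specific growth rate at S = 16.6 mg/L: μ = YkS/(K_s+S) = 0.435·4.52·16.6/(52.3+16.6) = 0.4737 d⁻¹.
Then 1/θ_c = μ − k_d = 0.4737 − 0.0685 = 0.4052 d⁻¹, giving θ_c = 2.468 d.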